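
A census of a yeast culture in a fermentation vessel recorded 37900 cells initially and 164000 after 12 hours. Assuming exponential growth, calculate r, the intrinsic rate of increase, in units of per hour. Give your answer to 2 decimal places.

0.12 per hour

From N(t) = N₀·e^(rt): e^(r·12) = 164000/37900 = 4.3272.
r·12 = ln(4.3272) = 1.4649, so r = 1.4649/12 = 0.12208.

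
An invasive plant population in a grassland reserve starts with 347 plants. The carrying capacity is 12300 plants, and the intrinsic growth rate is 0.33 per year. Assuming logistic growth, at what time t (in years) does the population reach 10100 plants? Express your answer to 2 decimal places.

A = (K − N₀)/N₀ = (12300 − 347)/347 = 34.447.
Solve 12300/(1 + 34.447·e^(−0.33t)) = 10100: 1 + 34.447·e^(−0.33t) = 1.2178, so e^(−0.33t) = 0.00632345.
−0.33·t = ln(0.00632345) = -5.0635, so t = 5.0635/0.33 = 15.344.

15.34 years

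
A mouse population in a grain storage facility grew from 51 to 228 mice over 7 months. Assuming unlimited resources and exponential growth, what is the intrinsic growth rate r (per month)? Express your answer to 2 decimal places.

From N(t) = N₀·e^(rt): e^(r·7) = 228/51 = 4.4706.
r·7 = ln(4.4706) = 1.4975, so r = 1.4975/7 = 0.21393.

0.21 per month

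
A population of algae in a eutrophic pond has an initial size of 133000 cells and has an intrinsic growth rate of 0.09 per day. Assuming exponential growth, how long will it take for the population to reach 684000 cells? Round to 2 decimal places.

Set N₀·e^(rt) = 684000: e^(0.09·t) = 684000/133000 = 5.1429.
0.09·t = ln(5.1429) = 1.6376, so t = 1.6376/0.09 = 18.196.

18.20 days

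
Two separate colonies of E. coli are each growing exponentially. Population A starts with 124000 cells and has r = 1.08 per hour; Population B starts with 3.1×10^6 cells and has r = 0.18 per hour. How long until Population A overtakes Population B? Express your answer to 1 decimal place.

3.6 hours

Set 124000·e^(1.08t) = 3.1×10^6·e^(0.18t).
e^((1.08 − 0.18)t) = 3.1×10^6/124000 → e^(0.9·t) = 25.
0.9·t = ln(25) = 3.2189, so t = 3.2189/0.9 = 3.5765.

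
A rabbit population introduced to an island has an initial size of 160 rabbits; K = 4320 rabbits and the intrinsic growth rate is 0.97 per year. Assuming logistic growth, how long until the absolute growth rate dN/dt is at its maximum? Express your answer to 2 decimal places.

3.36 years

Logistic growth is fastest at N = K/2 = 2160.
A = (K − N₀)/N₀ = 26. Set K/(1 + A·e^(−rt)) = K/2 → A·e^(−rt) = 1.
e^(−0.97t) = 1/26 = 0.0384615, so t = ln(26)/0.97 = 3.2581/0.97 = 3.3589.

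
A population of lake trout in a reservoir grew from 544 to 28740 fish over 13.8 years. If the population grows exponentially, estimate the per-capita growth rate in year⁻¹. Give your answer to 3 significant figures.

From N(t) = N₀·e^(rt): e^(r·13.8) = 28740/544 = 52.831.
r·13.8 = ln(52.831) = 3.9671, so r = 3.9671/13.8 = 0.28747.

0.287 per year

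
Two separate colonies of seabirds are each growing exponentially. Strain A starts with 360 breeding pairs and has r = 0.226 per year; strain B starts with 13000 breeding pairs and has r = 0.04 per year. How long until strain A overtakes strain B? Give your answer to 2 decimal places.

Set 360·e^(0.226t) = 13000·e^(0.04t).
e^((0.226 − 0.04)t) = 13000/360 → e^(0.186·t) = 36.111.
0.186·t = ln(36.111) = 3.5866, so t = 3.5866/0.186 = 19.283.

19.28 years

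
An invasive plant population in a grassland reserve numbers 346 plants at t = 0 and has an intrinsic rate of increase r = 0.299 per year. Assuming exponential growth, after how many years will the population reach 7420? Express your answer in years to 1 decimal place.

Set N₀·e^(rt) = 7420: e^(0.299·t) = 7420/346 = 21.445.
0.299·t = ln(21.445) = 3.0655, so t = 3.0655/0.299 = 10.252.

10.3 years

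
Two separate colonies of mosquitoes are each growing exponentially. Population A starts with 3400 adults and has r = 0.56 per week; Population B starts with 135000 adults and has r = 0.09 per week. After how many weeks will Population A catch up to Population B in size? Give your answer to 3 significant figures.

7.83 weeks

Set 3400·e^(0.56t) = 135000·e^(0.09t).
e^((0.56 − 0.09)t) = 135000/3400 → e^(0.47·t) = 39.706.
0.47·t = ln(39.706) = 3.6815, so t = 3.6815/0.47 = 7.833.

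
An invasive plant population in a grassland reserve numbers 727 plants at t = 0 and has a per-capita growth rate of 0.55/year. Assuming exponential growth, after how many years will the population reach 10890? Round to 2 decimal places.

4.92 years

Set N₀·e^(rt) = 10890: e^(0.55·t) = 10890/727 = 14.979.
0.55·t = ln(14.979) = 2.7067, so t = 2.7067/0.55 = 4.9212.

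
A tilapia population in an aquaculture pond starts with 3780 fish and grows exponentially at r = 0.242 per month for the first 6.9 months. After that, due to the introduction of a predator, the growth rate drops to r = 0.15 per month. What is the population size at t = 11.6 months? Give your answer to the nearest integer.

Phase 1: N(6.9) = 3780·e^(0.242×6.9) = 3780·e^1.67 = 20076.
Phase 2 runs for 11.6 − 6.9 = 4.7 months at r = 0.15.
N(11.6) = 20076·e^(0.15×4.7) = 20076·e^0.705 = 40630.7.

40631 fish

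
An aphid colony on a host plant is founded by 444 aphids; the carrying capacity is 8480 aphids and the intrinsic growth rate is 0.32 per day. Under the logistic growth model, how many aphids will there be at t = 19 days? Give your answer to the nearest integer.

A = (K − N₀)/N₀ = (8480 − 444)/444 = 18.099.
N(t) = K/(1 + A·e^(−rt)) = 8480/(1 + 18.099×e^(−0.32×19)).
e^(−6.08) = 0.0022882; denominator = 1 + 18.099×0.0022882 = 1.0414.
N = 8480/1.0414 = 8142.78.

8143 aphids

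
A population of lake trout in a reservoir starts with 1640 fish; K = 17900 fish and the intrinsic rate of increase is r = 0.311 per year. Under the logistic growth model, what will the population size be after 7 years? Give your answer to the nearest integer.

A = (K − N₀)/N₀ = (17900 − 1640)/1640 = 9.9146.
N(t) = K/(1 + A·e^(−rt)) = 17900/(1 + 9.9146×e^(−0.311×7)).
e^(−2.177) = 0.11338; denominator = 1 + 9.9146×0.11338 = 2.1241.
N = 17900/2.1241 = 8426.97.

8427 fish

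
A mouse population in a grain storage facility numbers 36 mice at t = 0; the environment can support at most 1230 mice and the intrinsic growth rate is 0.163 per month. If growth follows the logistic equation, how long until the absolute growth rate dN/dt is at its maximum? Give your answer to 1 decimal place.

Logistic growth is fastest at N = K/2 = 615.
A = (K − N₀)/N₀ = 33.167. Set K/(1 + A·e^(−rt)) = K/2 → A·e^(−rt) = 1.
e^(−0.163t) = 1/33.167 = 0.0301508, so t = ln(33.167)/0.163 = 3.5015/0.163 = 21.482.

21.5 months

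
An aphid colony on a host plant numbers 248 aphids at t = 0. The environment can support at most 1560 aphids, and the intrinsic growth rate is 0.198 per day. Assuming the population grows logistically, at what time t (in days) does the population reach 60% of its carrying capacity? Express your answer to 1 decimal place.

10.5 days

A = (K − N₀)/N₀ = (1560 − 248)/248 = 5.2903.
Solve 1560/(1 + 5.2903·e^(−0.198t)) = 936: 1 + 5.2903·e^(−0.198t) = 1.6667, so e^(−0.198t) = 0.126016.
−0.198·t = ln(0.126016) = -2.0713, so t = 2.0713/0.198 = 10.461.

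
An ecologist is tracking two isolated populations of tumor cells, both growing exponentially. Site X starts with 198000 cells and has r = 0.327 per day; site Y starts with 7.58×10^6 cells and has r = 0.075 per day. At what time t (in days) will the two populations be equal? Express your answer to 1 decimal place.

14.5 days

Set 198000·e^(0.327t) = 7.58×10^6·e^(0.075t).
e^((0.327 − 0.075)t) = 7.58×10^6/198000 → e^(0.252·t) = 38.283.
0.252·t = ln(38.283) = 3.645, so t = 3.645/0.252 = 14.464.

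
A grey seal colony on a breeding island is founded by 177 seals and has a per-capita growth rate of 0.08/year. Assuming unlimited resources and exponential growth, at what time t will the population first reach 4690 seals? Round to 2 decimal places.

Set N₀·e^(rt) = 4690: e^(0.08·t) = 4690/177 = 26.497.
0.08·t = ln(26.497) = 3.277, so t = 3.277/0.08 = 40.963.

40.96 years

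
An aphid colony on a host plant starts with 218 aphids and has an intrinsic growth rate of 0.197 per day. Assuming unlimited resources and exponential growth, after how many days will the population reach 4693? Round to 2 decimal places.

Set N₀·e^(rt) = 4693: e^(0.197·t) = 4693/218 = 21.528.
0.197·t = ln(21.528) = 3.0693, so t = 3.0693/0.197 = 15.58.

15.58 days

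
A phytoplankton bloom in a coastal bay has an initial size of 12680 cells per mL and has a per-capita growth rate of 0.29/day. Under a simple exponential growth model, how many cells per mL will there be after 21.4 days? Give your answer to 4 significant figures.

6286000 cells per mL

N(t) = N₀·e^(rt) = 12680 × e^(0.29×21.4) = 12680 × e^6.206.
e^6.206 ≈ 495.71, so N ≈ 12680 × 495.71 = 6.285659×10^6.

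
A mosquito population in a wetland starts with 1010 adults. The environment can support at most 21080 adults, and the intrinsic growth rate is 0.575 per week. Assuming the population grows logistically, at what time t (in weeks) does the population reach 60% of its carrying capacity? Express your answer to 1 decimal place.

5.9 weeks

A = (K − N₀)/N₀ = (21080 − 1010)/1010 = 19.871.
Solve 21080/(1 + 19.871·e^(−0.575t)) = 12648: 1 + 19.871·e^(−0.575t) = 1.6667, so e^(−0.575t) = 0.0335492.
−0.575·t = ln(0.0335492) = -3.3947, so t = 3.3947/0.575 = 5.9039.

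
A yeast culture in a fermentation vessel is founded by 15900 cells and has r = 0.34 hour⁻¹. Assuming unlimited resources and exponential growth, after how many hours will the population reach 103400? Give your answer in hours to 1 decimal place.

5.5 hours

Set N₀·e^(rt) = 103400: e^(0.34·t) = 103400/15900 = 6.5031.
0.34·t = ln(6.5031) = 1.8723, so t = 1.8723/0.34 = 5.5067.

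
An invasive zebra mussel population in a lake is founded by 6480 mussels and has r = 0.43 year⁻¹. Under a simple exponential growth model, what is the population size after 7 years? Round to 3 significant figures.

131000 mussels

N(t) = N₀·e^(rt) = 6480 × e^(0.43×7) = 6480 × e^3.01.
e^3.01 ≈ 20.287, so N ≈ 6480 × 20.287 = 131462.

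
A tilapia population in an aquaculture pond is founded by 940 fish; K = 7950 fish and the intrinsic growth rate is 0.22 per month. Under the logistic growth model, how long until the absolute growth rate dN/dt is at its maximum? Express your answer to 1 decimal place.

9.1 months

Logistic growth is fastest at N = K/2 = 3975.
A = (K − N₀)/N₀ = 7.4574. Set K/(1 + A·e^(−rt)) = K/2 → A·e^(−rt) = 1.
e^(−0.22t) = 1/7.4574 = 0.134094, so t = ln(7.4574)/0.22 = 2.0092/0.22 = 9.1328.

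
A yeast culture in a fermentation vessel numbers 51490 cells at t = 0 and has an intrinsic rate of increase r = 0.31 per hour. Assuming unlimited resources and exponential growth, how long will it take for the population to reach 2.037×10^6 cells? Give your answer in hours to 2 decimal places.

Set N₀·e^(rt) = 2.037×10^6: e^(0.31·t) = 2.037×10^6/51490 = 39.561.
0.31·t = ln(39.561) = 3.6778, so t = 3.6778/0.31 = 11.864.

11.86 hours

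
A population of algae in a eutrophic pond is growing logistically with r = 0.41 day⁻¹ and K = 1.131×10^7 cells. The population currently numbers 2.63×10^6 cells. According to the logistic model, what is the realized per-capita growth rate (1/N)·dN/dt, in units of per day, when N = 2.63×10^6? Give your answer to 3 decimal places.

(1/N)·dN/dt = r(1 − N/K) = 0.41 × (1 − 2.63×10^6/1.131×10^7).
= 0.41 × 0.76746 = 0.31466.

0.315 per day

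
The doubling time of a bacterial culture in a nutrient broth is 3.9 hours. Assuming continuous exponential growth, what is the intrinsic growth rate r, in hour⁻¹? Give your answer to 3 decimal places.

r = ln(2)/t_d = 0.6931/3.9 = 0.17773.

0.178 per hour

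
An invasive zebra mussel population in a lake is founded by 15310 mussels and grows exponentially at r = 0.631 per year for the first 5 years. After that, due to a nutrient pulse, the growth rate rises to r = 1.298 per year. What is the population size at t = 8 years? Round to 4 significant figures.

17630000 mussels

Phase 1: N(5) = 15310·e^(0.631×5) = 15310·e^3.155 = 359066.
Phase 2 runs for 8 − 5 = 3 years at r = 1.298.
N(8) = 359066·e^(1.298×3) = 359066·e^3.894 = 1.763263×10^7.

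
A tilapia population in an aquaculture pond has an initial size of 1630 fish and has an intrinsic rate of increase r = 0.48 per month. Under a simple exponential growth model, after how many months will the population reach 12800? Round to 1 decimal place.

4.3 months

Set N₀·e^(rt) = 12800: e^(0.48·t) = 12800/1630 = 7.8528.
0.48·t = ln(7.8528) = 2.0609, so t = 2.0609/0.48 = 4.2935.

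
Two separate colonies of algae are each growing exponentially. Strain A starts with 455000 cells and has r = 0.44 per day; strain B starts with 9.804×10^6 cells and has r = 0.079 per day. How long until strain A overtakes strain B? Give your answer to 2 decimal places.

Set 455000·e^(0.44t) = 9.804×10^6·e^(0.079t).
e^((0.44 − 0.079)t) = 9.804×10^6/455000 → e^(0.361·t) = 21.547.
0.361·t = ln(21.547) = 3.0702, so t = 3.0702/0.361 = 8.5048.

8.50 days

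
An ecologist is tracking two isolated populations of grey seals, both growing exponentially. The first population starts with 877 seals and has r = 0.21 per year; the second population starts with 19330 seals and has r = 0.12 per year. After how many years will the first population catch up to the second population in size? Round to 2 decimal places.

Set 877·e^(0.21t) = 19330·e^(0.12t).
e^((0.21 − 0.12)t) = 19330/877 → e^(0.09·t) = 22.041.
0.09·t = ln(22.041) = 3.0929, so t = 3.0929/0.09 = 34.366.

34.37 years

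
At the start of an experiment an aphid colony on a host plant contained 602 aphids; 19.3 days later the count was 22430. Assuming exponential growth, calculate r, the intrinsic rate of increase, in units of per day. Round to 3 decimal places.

0.187 per day

From N(t) = N₀·e^(rt): e^(r·19.3) = 22430/602 = 37.259.
r·19.3 = ln(37.259) = 3.6179, so r = 3.6179/19.3 = 0.18746.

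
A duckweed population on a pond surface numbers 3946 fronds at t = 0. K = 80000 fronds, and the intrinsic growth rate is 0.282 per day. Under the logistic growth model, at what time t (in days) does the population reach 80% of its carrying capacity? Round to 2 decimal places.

15.41 days

A = (K − N₀)/N₀ = (80000 − 3946)/3946 = 19.274.
Solve 80000/(1 + 19.274·e^(−0.282t)) = 64000: 1 + 19.274·e^(−0.282t) = 1.25, so e^(−0.282t) = 0.012971.
−0.282·t = ln(0.012971) = -4.345, so t = 4.345/0.282 = 15.408.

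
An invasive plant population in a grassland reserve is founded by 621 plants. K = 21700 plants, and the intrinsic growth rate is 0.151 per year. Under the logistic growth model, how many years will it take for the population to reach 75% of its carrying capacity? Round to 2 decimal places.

A = (K − N₀)/N₀ = (21700 − 621)/621 = 33.944.
Solve 21700/(1 + 33.944·e^(−0.151t)) = 16275: 1 + 33.944·e^(−0.151t) = 1.3333, so e^(−0.151t) = 0.0098202.
−0.151·t = ln(0.0098202) = -4.6233, so t = 4.6233/0.151 = 30.618.

30.62 years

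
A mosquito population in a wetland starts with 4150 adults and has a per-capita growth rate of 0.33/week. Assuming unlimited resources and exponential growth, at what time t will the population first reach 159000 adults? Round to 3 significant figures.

11.0 weeks

Set N₀·e^(rt) = 159000: e^(0.33·t) = 159000/4150 = 38.313.
0.33·t = ln(38.313) = 3.6458, so t = 3.6458/0.33 = 11.048.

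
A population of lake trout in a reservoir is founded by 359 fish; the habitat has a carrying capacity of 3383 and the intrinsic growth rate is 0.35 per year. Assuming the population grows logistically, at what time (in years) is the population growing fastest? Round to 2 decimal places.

Logistic growth is fastest at N = K/2 = 1691.5.
A = (K − N₀)/N₀ = 8.4234. Set K/(1 + A·e^(−rt)) = K/2 → A·e^(−rt) = 1.
e^(−0.35t) = 1/8.4234 = 0.118717, so t = ln(8.4234)/0.35 = 2.131/0.35 = 6.0886.

6.09 years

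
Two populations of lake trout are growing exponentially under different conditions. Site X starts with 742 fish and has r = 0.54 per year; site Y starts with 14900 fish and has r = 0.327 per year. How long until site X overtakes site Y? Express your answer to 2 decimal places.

Set 742·e^(0.54t) = 14900·e^(0.327t).
e^((0.54 − 0.327)t) = 14900/742 → e^(0.213·t) = 20.081.
0.213·t = ln(20.081) = 2.9998, so t = 2.9998/0.213 = 14.083.

14.08 years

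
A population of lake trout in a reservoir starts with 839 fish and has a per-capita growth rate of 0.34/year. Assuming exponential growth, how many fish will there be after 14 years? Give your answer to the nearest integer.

97950 fish

N(t) = N₀·e^(rt) = 839 × e^(0.34×14) = 839 × e^4.76.
e^4.76 ≈ 116.75, so N ≈ 839 × 116.75 = 97949.8.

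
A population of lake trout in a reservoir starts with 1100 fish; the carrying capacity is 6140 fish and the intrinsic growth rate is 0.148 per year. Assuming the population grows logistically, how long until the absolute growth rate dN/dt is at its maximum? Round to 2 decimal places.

10.28 years

Logistic growth is fastest at N = K/2 = 3070.
A = (K − N₀)/N₀ = 4.5818. Set K/(1 + A·e^(−rt)) = K/2 → A·e^(−rt) = 1.
e^(−0.148t) = 1/4.5818 = 0.218254, so t = ln(4.5818)/0.148 = 1.5221/0.148 = 10.284.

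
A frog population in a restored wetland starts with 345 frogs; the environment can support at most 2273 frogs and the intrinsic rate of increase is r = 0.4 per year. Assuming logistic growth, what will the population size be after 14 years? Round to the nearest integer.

2227 frogs

A = (K − N₀)/N₀ = (2273 − 345)/345 = 5.5884.
N(t) = K/(1 + A·e^(−rt)) = 2273/(1 + 5.5884×e^(−0.4×14)).
e^(−5.6) = 0.0036979; denominator = 1 + 5.5884×0.0036979 = 1.0207.
N = 2273/1.0207 = 2226.98.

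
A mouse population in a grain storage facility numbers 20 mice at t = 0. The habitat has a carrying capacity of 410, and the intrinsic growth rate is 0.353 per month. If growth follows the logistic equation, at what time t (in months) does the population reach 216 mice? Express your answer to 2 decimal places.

8.72 months

A = (K − N₀)/N₀ = (410 − 20)/20 = 19.5.
Solve 410/(1 + 19.5·e^(−0.353t)) = 216: 1 + 19.5·e^(−0.353t) = 1.8981, so e^(−0.353t) = 0.0460589.
−0.353·t = ln(0.0460589) = -3.0778, so t = 3.0778/0.353 = 8.7191.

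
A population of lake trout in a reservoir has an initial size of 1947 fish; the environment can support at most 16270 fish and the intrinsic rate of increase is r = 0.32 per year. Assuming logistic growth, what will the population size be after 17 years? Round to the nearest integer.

A = (K − N₀)/N₀ = (16270 − 1947)/1947 = 7.3564.
N(t) = K/(1 + A·e^(−rt)) = 16270/(1 + 7.3564×e^(−0.32×17)).
e^(−5.44) = 0.0043395; denominator = 1 + 7.3564×0.0043395 = 1.0319.
N = 16270/1.0319 = 15766.7.

15767 fish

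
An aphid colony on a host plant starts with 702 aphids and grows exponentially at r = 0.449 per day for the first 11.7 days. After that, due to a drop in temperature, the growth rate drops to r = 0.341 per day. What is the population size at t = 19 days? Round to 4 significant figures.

1618000 aphids

Phase 1: N(11.7) = 702·e^(0.449×11.7) = 702·e^5.253 = 134220.
Phase 2 runs for 19 − 11.7 = 7.3 days at r = 0.341.
N(19) = 134220·e^(0.341×7.3) = 134220·e^2.489 = 1.617728×10^6.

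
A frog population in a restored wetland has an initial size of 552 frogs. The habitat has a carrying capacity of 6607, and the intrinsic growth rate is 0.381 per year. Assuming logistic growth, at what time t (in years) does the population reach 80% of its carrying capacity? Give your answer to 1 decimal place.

A = (K − N₀)/N₀ = (6607 − 552)/552 = 10.969.
Solve 6607/(1 + 10.969·e^(−0.381t)) = 5285.6: 1 + 10.969·e^(−0.381t) = 1.25, so e^(−0.381t) = 0.0227911.
−0.381·t = ln(0.0227911) = -3.7814, so t = 3.7814/0.381 = 9.9249.

9.9 years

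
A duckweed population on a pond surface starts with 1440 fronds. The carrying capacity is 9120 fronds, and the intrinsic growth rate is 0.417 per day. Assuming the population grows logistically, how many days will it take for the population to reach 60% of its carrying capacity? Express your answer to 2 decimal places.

4.99 days

A = (K − N₀)/N₀ = (9120 − 1440)/1440 = 5.3333.
Solve 9120/(1 + 5.3333·e^(−0.417t)) = 5472: 1 + 5.3333·e^(−0.417t) = 1.6667, so e^(−0.417t) = 0.125.
−0.417·t = ln(0.125) = -2.0794, so t = 2.0794/0.417 = 4.9867.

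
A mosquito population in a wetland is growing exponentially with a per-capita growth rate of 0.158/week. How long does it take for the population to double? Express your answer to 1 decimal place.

4.4 weeks

Doubling time t_d = ln(2)/r = 0.6931/0.158 = 4.387.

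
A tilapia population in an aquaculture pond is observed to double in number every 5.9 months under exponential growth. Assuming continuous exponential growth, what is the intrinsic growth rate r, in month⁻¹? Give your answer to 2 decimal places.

0.12 per month

r = ln(2)/t_d = 0.6931/5.9 = 0.11748.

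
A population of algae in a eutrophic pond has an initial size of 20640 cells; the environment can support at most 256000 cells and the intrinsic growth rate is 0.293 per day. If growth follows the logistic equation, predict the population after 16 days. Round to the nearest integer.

A = (K − N₀)/N₀ = (256000 − 20640)/20640 = 11.403.
N(t) = K/(1 + A·e^(−rt)) = 256000/(1 + 11.403×e^(−0.293×16)).
e^(−4.688) = 0.0092051; denominator = 1 + 11.403×0.0092051 = 1.105.
N = 256000/1.105 = 231681.

231681 cells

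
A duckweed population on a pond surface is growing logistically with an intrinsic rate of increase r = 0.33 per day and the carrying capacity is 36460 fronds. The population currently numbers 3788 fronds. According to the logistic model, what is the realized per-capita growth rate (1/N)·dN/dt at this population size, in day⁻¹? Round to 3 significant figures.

0.296 per day

(1/N)·dN/dt = r(1 − N/K) = 0.33 × (1 − 3788/36460).
= 0.33 × 0.89611 = 0.29571.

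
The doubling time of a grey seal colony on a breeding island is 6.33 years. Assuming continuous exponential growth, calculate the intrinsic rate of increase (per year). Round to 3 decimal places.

r = ln(2)/t_d = 0.6931/6.33 = 0.1095.

0.110 per year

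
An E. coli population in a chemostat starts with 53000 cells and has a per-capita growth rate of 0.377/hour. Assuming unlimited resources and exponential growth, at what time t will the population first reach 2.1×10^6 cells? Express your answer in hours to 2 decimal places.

9.76 hours

Set N₀·e^(rt) = 2.1×10^6: e^(0.377·t) = 2.1×10^6/53000 = 39.623.
0.377·t = ln(39.623) = 3.6794, so t = 3.6794/0.377 = 9.7597.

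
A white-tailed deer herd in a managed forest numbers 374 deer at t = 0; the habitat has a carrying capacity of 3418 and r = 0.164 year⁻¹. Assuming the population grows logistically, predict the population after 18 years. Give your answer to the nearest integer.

2398 deer

A = (K − N₀)/N₀ = (3418 − 374)/374 = 8.139.
N(t) = K/(1 + A·e^(−rt)) = 3418/(1 + 8.139×e^(−0.164×18)).
e^(−2.952) = 0.052235; denominator = 1 + 8.139×0.052235 = 1.4251.
N = 3418/1.4251 = 2398.35.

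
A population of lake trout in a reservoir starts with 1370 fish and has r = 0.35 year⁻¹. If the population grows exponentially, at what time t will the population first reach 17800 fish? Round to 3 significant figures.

7.33 years

Set N₀·e^(rt) = 17800: e^(0.35·t) = 17800/1370 = 12.993.
0.35·t = ln(12.993) = 2.5644, so t = 2.5644/0.35 = 7.3268.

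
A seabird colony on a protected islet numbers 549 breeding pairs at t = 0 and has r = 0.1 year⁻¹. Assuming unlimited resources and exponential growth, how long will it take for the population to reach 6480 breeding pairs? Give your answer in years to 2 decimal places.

24.68 years

Set N₀·e^(rt) = 6480: e^(0.1·t) = 6480/549 = 11.803.
0.1·t = ln(11.803) = 2.4684, so t = 2.4684/0.1 = 24.684.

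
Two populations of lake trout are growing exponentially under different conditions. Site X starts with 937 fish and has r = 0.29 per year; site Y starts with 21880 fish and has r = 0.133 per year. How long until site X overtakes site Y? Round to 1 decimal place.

Set 937·e^(0.29t) = 21880·e^(0.133t).
e^((0.29 − 0.133)t) = 21880/937 → e^(0.157·t) = 23.351.
0.157·t = ln(23.351) = 3.1506, so t = 3.1506/0.157 = 20.068.

20.1 years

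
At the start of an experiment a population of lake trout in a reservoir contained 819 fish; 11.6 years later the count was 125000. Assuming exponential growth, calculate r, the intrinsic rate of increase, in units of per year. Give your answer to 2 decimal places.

From N(t) = N₀·e^(rt): e^(r·11.6) = 125000/819 = 152.63.
r·11.6 = ln(152.63) = 5.028, so r = 5.028/11.6 = 0.43345.

0.43 per year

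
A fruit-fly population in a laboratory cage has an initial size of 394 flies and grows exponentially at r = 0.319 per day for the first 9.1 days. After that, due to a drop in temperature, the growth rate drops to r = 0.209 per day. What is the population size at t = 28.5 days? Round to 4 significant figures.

414100 flies

Phase 1: N(9.1) = 394·e^(0.319×9.1) = 394·e^2.903 = 7181.41.
Phase 2 runs for 28.5 − 9.1 = 19.4 days at r = 0.209.
N(28.5) = 7181.41·e^(0.209×19.4) = 7181.41·e^4.055 = 414095.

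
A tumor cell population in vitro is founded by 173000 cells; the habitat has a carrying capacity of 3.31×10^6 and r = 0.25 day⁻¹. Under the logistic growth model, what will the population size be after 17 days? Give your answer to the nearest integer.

2629796 cells

A = (K − N₀)/N₀ = (3.31×10^6 − 173000)/173000 = 18.133.
N(t) = K/(1 + A·e^(−rt)) = 3.31×10^6/(1 + 18.133×e^(−0.25×17)).
e^(−4.25) = 0.014264; denominator = 1 + 18.133×0.014264 = 1.2587.
N = 3.31×10^6/1.2587 = 2.629796×10^6.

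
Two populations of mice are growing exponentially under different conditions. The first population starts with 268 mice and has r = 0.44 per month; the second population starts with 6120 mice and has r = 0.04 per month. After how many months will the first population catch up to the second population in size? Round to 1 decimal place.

7.8 months

Set 268·e^(0.44t) = 6120·e^(0.04t).
e^((0.44 − 0.04)t) = 6120/268 → e^(0.4·t) = 22.836.
0.4·t = ln(22.836) = 3.1283, so t = 3.1283/0.4 = 7.8208.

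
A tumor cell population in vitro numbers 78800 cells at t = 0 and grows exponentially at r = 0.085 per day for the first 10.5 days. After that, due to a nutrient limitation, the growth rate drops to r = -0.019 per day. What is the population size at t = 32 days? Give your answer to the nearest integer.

127857 cells

Phase 1: N(10.5) = 78800·e^(0.085×10.5) = 78800·e^0.8925 = 192369.
Phase 2 runs for 32 − 10.5 = 21.5 days at r = -0.019.
N(32) = 192369·e^(-0.019×21.5) = 192369·e^-0.4085 = 127857.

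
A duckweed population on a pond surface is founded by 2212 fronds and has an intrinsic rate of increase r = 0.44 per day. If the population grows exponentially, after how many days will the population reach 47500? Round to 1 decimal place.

Set N₀·e^(rt) = 47500: e^(0.44·t) = 47500/2212 = 21.474.
0.44·t = ln(21.474) = 3.0668, so t = 3.0668/0.44 = 6.9701.

7.0 days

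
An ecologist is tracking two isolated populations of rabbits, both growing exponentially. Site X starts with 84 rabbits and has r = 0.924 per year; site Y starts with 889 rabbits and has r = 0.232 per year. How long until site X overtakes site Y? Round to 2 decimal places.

3.41 years

Set 84·e^(0.924t) = 889·e^(0.232t).
e^((0.924 − 0.232)t) = 889/84 → e^(0.692·t) = 10.583.
0.692·t = ln(10.583) = 2.3593, so t = 2.3593/0.692 = 3.4094.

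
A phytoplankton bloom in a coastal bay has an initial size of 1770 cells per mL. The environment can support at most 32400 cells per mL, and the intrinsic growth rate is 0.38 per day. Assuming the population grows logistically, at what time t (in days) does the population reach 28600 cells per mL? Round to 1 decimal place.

A = (K − N₀)/N₀ = (32400 − 1770)/1770 = 17.305.
Solve 32400/(1 + 17.305·e^(−0.38t)) = 28600: 1 + 17.305·e^(−0.38t) = 1.1329, so e^(−0.38t) = 0.00767792.
−0.38·t = ln(0.00767792) = -4.8694, so t = 4.8694/0.38 = 12.814.

12.8 days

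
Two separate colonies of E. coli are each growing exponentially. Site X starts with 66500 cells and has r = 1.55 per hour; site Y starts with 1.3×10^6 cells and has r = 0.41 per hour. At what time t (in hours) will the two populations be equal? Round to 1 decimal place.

Set 66500·e^(1.55t) = 1.3×10^6·e^(0.41t).
e^((1.55 − 0.41)t) = 1.3×10^6/66500 → e^(1.14·t) = 19.549.
1.14·t = ln(19.549) = 2.9729, so t = 2.9729/1.14 = 2.6078.

2.6 hours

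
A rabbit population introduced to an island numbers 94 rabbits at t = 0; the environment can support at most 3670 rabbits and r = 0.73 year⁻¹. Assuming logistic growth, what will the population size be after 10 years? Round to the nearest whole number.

A = (K − N₀)/N₀ = (3670 − 94)/94 = 38.043.
N(t) = K/(1 + A·e^(−rt)) = 3670/(1 + 38.043×e^(−0.73×10)).
e^(−7.3) = 0.00067554; denominator = 1 + 38.043×0.00067554 = 1.0257.
N = 3670/1.0257 = 3578.05.

3578 rabbits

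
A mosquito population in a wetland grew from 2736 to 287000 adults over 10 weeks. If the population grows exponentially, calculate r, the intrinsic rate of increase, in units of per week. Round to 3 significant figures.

From N(t) = N₀·e^(rt): e^(r·10) = 287000/2736 = 104.9.
r·10 = ln(104.9) = 4.653, so r = 4.653/10 = 0.4653.

0.465 per week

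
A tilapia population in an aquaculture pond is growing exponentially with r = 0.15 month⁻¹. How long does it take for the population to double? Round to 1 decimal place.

4.6 months

Doubling time t_d = ln(2)/r = 0.6931/0.15 = 4.621.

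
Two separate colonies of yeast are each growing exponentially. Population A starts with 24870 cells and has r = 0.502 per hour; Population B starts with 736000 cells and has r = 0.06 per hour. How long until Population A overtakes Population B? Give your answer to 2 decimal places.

7.66 hours

Set 24870·e^(0.502t) = 736000·e^(0.06t).
e^((0.502 − 0.06)t) = 736000/24870 → e^(0.442·t) = 29.594.
0.442·t = ln(29.594) = 3.3876, so t = 3.3876/0.442 = 7.6642.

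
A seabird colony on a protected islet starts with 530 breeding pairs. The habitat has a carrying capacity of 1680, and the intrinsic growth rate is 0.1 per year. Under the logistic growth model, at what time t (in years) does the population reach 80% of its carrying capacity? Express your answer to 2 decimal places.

21.61 years

A = (K − N₀)/N₀ = (1680 − 530)/530 = 2.1698.
Solve 1680/(1 + 2.1698·e^(−0.1t)) = 1344: 1 + 2.1698·e^(−0.1t) = 1.25, so e^(−0.1t) = 0.115217.
−0.1·t = ln(0.115217) = -2.1609, so t = 2.1609/0.1 = 21.609.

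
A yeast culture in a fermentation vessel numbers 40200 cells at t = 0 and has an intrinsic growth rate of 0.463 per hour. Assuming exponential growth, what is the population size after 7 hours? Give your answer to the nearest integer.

1027483 cells

N(t) = N₀·e^(rt) = 40200 × e^(0.463×7) = 40200 × e^3.241.
e^3.241 ≈ 25.559, so N ≈ 40200 × 25.559 = 1.027483×10^6.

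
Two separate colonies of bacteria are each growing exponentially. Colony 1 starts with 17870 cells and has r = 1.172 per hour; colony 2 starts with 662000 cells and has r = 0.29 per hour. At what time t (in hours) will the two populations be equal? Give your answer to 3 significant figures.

Set 17870·e^(1.172t) = 662000·e^(0.29t).
e^((1.172 − 0.29)t) = 662000/17870 → e^(0.882·t) = 37.045.
0.882·t = ln(37.045) = 3.6121, so t = 3.6121/0.882 = 4.0954.

4.10 hours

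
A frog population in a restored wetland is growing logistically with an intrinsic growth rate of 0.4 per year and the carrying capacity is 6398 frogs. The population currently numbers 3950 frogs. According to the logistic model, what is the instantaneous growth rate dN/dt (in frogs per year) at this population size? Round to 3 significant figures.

dN/dt = rN(1 − N/K) = 0.4 × 3950 × (1 − 3950/6398).
1 − 3950/6398 = 0.38262; dN/dt = 0.4 × 3950 × 0.38262 = 604.54.

605 frogs per year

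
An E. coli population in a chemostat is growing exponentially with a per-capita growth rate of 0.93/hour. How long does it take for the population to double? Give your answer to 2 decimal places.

0.75 hours

Doubling time t_d = ln(2)/r = 0.6931/0.93 = 0.74532.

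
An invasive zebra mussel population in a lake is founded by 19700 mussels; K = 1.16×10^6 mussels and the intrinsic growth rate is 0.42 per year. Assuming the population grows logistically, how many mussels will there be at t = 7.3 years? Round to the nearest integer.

313702 mussels

A = (K − N₀)/N₀ = (1.16×10^6 − 19700)/19700 = 57.883.
N(t) = K/(1 + A·e^(−rt)) = 1.16×10^6/(1 + 57.883×e^(−0.42×7.3)).
e^(−3.066) = 0.046607; denominator = 1 + 57.883×0.046607 = 3.6978.
N = 1.16×10^6/3.6978 = 313702.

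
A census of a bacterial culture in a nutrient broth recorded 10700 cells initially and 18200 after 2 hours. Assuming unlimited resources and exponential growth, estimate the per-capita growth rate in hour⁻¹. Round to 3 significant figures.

0.266 per hour

From N(t) = N₀·e^(rt): e^(r·2) = 18200/10700 = 1.7009.
r·2 = ln(1.7009) = 0.53118, so r = 0.53118/2 = 0.26559.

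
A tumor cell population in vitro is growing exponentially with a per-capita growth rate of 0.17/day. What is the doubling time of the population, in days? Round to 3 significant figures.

4.08 days

Doubling time t_d = ln(2)/r = 0.6931/0.17 = 4.0773.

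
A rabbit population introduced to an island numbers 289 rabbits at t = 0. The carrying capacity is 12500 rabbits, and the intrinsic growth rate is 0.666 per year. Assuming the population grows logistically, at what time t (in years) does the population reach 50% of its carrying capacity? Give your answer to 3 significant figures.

5.62 years

A = (K − N₀)/N₀ = (12500 − 289)/289 = 42.253.
Solve 12500/(1 + 42.253·e^(−0.666t)) = 6250: 1 + 42.253·e^(−0.666t) = 2, so e^(−0.666t) = 0.0236672.
−0.666·t = ln(0.0236672) = -3.7437, so t = 3.7437/0.666 = 5.6211.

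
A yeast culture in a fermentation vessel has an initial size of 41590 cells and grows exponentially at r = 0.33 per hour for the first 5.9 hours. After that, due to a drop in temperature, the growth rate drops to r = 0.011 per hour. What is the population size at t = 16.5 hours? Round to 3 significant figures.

327000 cells

Phase 1: N(5.9) = 41590·e^(0.33×5.9) = 41590·e^1.947 = 291447.
Phase 2 runs for 16.5 − 5.9 = 10.6 hours at r = 0.011.
N(16.5) = 291447·e^(0.011×10.6) = 291447·e^0.1166 = 327491.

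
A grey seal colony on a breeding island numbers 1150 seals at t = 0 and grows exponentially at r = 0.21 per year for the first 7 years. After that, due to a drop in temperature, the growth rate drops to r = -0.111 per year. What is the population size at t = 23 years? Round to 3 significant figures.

Phase 1: N(7) = 1150·e^(0.21×7) = 1150·e^1.47 = 5001.62.
Phase 2 runs for 23 − 7 = 16 years at r = -0.111.
N(23) = 5001.62·e^(-0.111×16) = 5001.62·e^-1.776 = 846.845.

847 seals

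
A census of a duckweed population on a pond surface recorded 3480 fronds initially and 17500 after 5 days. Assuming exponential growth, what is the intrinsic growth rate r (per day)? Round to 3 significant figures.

0.323 per day

From N(t) = N₀·e^(rt): e^(r·5) = 17500/3480 = 5.0287.
r·5 = ln(5.0287) = 1.6152, so r = 1.6152/5 = 0.32303.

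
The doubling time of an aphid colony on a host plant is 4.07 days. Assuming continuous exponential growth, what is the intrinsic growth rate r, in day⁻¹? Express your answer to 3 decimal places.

0.170 per day

r = ln(2)/t_d = 0.6931/4.07 = 0.17031.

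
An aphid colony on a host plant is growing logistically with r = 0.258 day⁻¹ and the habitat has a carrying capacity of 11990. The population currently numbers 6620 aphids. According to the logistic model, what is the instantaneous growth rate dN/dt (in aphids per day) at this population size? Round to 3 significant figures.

dN/dt = rN(1 − N/K) = 0.258 × 6620 × (1 − 6620/11990).
1 − 6620/11990 = 0.44787; dN/dt = 0.258 × 6620 × 0.44787 = 764.95.

765 aphids per day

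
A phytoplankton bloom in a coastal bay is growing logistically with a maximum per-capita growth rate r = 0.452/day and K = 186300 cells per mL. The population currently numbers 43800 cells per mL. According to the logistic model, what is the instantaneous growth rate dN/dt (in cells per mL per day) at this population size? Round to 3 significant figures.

dN/dt = rN(1 − N/K) = 0.452 × 43800 × (1 − 43800/186300).
1 − 43800/186300 = 0.7649; dN/dt = 0.452 × 43800 × 0.7649 = 15143.

15100 cells per mL per day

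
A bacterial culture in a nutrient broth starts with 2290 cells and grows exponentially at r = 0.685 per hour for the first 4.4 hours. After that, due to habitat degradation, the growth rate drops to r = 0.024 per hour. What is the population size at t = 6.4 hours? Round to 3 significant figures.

Phase 1: N(4.4) = 2290·e^(0.685×4.4) = 2290·e^3.014 = 46644.4.
Phase 2 runs for 6.4 − 4.4 = 2 hours at r = 0.024.
N(6.4) = 46644.4·e^(0.024×2) = 46644.4·e^0.048 = 48937.9.

48900 cells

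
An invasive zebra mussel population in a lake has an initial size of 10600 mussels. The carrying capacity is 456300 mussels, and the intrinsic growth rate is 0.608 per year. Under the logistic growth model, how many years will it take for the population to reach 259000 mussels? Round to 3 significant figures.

6.60 years

A = (K − N₀)/N₀ = (456300 − 10600)/10600 = 42.047.
Solve 456300/(1 + 42.047·e^(−0.608t)) = 259000: 1 + 42.047·e^(−0.608t) = 1.7618, so e^(−0.608t) = 0.0181172.
−0.608·t = ln(0.0181172) = -4.0109, so t = 4.0109/0.608 = 6.5969.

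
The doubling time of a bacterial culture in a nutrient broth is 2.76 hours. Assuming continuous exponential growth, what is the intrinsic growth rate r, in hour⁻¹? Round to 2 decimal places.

r = ln(2)/t_d = 0.6931/2.76 = 0.25114.

0.25 per hour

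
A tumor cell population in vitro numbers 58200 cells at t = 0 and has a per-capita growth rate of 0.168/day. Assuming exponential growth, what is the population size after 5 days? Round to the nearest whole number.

134813 cells

N(t) = N₀·e^(rt) = 58200 × e^(0.168×5) = 58200 × e^0.84.
e^0.84 ≈ 2.3164, so N ≈ 58200 × 2.3164 = 134813.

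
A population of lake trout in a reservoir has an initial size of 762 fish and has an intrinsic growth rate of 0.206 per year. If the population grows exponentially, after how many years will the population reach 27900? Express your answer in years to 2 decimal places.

17.48 years

Set N₀·e^(rt) = 27900: e^(0.206·t) = 27900/762 = 36.614.
0.206·t = ln(36.614) = 3.6004, so t = 3.6004/0.206 = 17.478.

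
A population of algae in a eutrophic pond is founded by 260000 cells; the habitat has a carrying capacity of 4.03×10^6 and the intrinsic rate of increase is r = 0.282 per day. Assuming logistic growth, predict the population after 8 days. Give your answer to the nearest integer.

1599748 cells

A = (K − N₀)/N₀ = (4.03×10^6 − 260000)/260000 = 14.5.
N(t) = K/(1 + A·e^(−rt)) = 4.03×10^6/(1 + 14.5×e^(−0.282×8)).
e^(−2.256) = 0.10477; denominator = 1 + 14.5×0.10477 = 2.5191.
N = 4.03×10^6/2.5191 = 1.599748×10^6.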